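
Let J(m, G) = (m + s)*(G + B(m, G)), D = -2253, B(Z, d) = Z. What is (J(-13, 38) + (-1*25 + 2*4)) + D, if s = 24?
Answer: -1995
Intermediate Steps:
J(m, G) = (24 + m)*(G + m) (J(m, G) = (m + 24)*(G + m) = (24 + m)*(G + m))
(J(-13, 38) + (-1*25 + 2*4)) + D = (((-13)**2 + 24*38 + 24*(-13) + 38*(-13)) + (-1*25 + 2*4)) - 2253 = ((169 + 912 - 312 - 494) + (-25 + 8)) - 2253 = (275 - 17) - 2253 = 258 - 2253 = -1995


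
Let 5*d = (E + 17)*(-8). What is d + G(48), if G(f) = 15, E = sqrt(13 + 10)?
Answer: -61/5 - 8*sqrt(23)/5 ≈ -19.873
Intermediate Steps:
E = sqrt(23) ≈ 4.7958
d = -136/5 - 8*sqrt(23)/5 (d = ((sqrt(23) + 17)*(-8))/5 = ((17 + sqrt(23))*(-8))/5 = (-136 - 8*sqrt(23))/5 = -136/5 - 8*sqrt(23)/5 ≈ -34.873)
d + G(48) = (-136/5 - 8*sqrt(23)/5) + 15 = -61/5 - 8*sqrt(23)/5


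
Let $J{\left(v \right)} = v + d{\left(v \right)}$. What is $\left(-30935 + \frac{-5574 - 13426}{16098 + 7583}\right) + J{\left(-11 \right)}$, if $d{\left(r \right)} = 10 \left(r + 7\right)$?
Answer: $- \frac{733798466}{23681} \approx -30987.0$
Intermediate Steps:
$d{\left(r \right)} = 70 + 10 r$ ($d{\left(r \right)} = 10 \left(7 + r\right) = 70 + 10 r$)
$J{\left(v \right)} = 70 + 11 v$ ($J{\left(v \right)} = v + \left(70 + 10 v\right) = 70 + 11 v$)
$\left(-30935 + \frac{-5574 - 13426}{16098 + 7583}\right) + J{\left(-11 \right)} = \left(-30935 + \frac{-5574 - 13426}{16098 + 7583}\right) + \left(70 + 11 \left(-11\right)\right) = \left(-30935 - \frac{19000}{23681}\right) + \left(70 - 121\right) = \left(-30935 - \frac{19000}{23681}\right) - 51 = - \frac{732590735}{23681} - 51 = - \frac{733798466}{23681}$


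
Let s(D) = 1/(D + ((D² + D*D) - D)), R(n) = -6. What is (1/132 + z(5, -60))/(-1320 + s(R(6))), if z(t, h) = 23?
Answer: -18222/1045429 ≈ -0.017430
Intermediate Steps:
s(D) = 1/(2*D²) (s(D) = 1/(D + ((D² + D²) - D)) = 1/(D + (2*D² - D)) = 1/(D + (-D + 2*D²)) = 1/(2*D²))
(1/132 + z(5, -60))/(-1320 + s(R(6))) = (1/132 + 23)/(-1320 + (½)/(-6)²) = (1/132 + 23)/(-1320 + (½)*(1/36)) = 3037/(132*(-1320 + 1/72)) = 3037/(132*(-95039/72)) = (3037/132)*(-72/95039) = -18222/1045429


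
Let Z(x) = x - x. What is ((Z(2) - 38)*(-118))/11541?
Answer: 4484/11541 ≈ 0.38853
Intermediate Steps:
Z(x) = 0
((Z(2) - 38)*(-118))/11541 = ((0 - 38)*(-118))/11541 = -38*(-118)*(1/11541) = 4484*(1/11541) = 4484/11541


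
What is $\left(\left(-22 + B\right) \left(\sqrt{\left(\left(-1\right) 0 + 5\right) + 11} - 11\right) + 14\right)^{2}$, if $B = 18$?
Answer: $1764$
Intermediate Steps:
$\left(\left(-22 + B\right) \left(\sqrt{\left(\left(-1\right) 0 + 5\right) + 11} - 11\right) + 14\right)^{2} = \left(\left(-22 + 18\right) \left(\sqrt{\left(\left(-1\right) 0 + 5\right) + 11} - 11\right) + 14\right)^{2} = \left(- 4 \left(\sqrt{\left(0 + 5\right) + 11} - 11\right) + 14\right)^{2} = \left(- 4 \left(\sqrt{5 + 11} - 11\right) + 14\right)^{2} = \left(- 4 \left(\sqrt{16} - 11\right) + 14\right)^{2} = \left(- 4 \left(4 - 11\right) + 14\right)^{2} = \left(\left(-4\right) \left(-7\right) + 14\right)^{2} = \left(28 + 14\right)^{2} = 42^{2} = 1764$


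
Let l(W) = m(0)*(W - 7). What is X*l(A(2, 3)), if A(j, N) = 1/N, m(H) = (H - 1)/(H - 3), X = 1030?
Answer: -20600/9 ≈ -2288.9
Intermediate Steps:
m(H) = (-1 + H)/(-3 + H)
l(W) = -7/3 + W/3 (l(W) = ((-1 + 0)/(-3 + 0))*(W - 7) = (-1/(-3))*(-7 + W) = (-⅓*(-1))*(-7 + W) = (-7 + W)/3 = -7/3 + W/3)
X*l(A(2, 3)) = 1030*(-7/3 + (⅓)/3) = 1030*(-7/3 + (⅓)*(⅓)) = 1030*(-7/3 + ⅑) = 1030*(-20/9) = -20600/9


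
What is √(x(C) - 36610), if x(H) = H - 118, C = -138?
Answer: I*√36866 ≈ 192.01*I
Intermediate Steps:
x(H) = -118 + H
√(x(C) - 36610) = √((-118 - 138) - 36610) = √(-256 - 36610) = √(-36866) = I*√36866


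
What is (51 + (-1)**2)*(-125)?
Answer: -6500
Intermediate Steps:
(51 + (-1)**2)*(-125) = (51 + 1)*(-125) = 52*(-125) = -6500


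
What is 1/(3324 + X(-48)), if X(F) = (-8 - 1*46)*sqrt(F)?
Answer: 277/932412 + 3*I*sqrt(3)/155402 ≈ 0.00029708 + 3.3437e-5*I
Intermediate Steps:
X(F) = -54*sqrt(F) (X(F) = (-8 - 46)*sqrt(F) = -54*sqrt(F))
1/(3324 + X(-48)) = 1/(3324 - 216*I*sqrt(3))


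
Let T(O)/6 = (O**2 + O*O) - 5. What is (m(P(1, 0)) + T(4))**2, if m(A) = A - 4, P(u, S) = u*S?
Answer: 24964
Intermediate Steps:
P(u, S) = S*u
T(O) = -30 + 12*O**2 (T(O) = 6*((O**2 + O*O) - 5) = 6*((O**2 + O**2) - 5) = 6*(2*O**2 - 5) = 6*(-5 + 2*O**2) = -30 + 12*O**2)
m(A) = -4 + A
(m(P(1, 0)) + T(4))**2 = ((-4 + 0*1) + (-30 + 12*4**2))**2 = ((-4 + 0) + (-30 + 12*16))**2 = (-4 + (-30 + 192))**2 = (-4 + 162)**2 = 158**2 = 24964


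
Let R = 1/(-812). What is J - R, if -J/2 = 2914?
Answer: -4732335/812 ≈ -5828.0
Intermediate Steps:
J = -5828 (J = -2*2914 = -5828)
R = -1/812 ≈ -0.0012315
J - R = -5828 - 1*(-1/812) = -5828 + 1/812 = -4732335/812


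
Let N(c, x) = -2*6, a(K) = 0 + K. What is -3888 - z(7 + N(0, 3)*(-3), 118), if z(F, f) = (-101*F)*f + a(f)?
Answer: 508468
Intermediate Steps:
a(K) = K
N(c, x) = -12
z(F, f) = f - 101*F*f (z(F, f) = (-101*F)*f + f = -101*F*f + f = f - 101*F*f)
-3888 - z(7 + N(0, 3)*(-3), 118) = -3888 - 118*(1 - 101*(7 - 12*(-3))) = -3888 - 118*(1 - 101*(7 + 36)) = -3888 - 118*(1 - 101*43) = -3888 - 118*(1 - 4343) = -3888 - 118*(-4342) = -3888 - 1*(-512356) = -3888 + 512356 = 508468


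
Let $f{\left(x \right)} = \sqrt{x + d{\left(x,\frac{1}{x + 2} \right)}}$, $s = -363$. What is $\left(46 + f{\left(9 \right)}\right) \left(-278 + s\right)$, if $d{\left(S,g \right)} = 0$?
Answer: $-31409$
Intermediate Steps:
$f{\left(x \right)} = \sqrt{x}$ ($f{\left(x \right)} = \sqrt{x + 0} = \sqrt{x}$)
$\left(46 + f{\left(9 \right)}\right) \left(-278 + s\right) = \left(46 + \sqrt{9}\right) \left(-278 - 363\right) = \left(46 + 3\right) \left(-641\right) = 49 \left(-641\right) = -31409$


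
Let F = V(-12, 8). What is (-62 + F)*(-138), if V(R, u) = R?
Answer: 10212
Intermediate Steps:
F = -12
(-62 + F)*(-138) = (-62 - 12)*(-138) = -74*(-138) = 10212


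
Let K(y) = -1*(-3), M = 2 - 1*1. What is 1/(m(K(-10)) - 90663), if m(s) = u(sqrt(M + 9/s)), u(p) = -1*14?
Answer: -1/90677 ≈ -1.1028e-5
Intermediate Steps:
M = 1 (M = 2 - 1 = 1)
K(y) = 3
u(p) = -14
m(s) = -14
1/(m(K(-10)) - 90663) = 1/(-14 - 90663) = 1/(-90677) = -1/90677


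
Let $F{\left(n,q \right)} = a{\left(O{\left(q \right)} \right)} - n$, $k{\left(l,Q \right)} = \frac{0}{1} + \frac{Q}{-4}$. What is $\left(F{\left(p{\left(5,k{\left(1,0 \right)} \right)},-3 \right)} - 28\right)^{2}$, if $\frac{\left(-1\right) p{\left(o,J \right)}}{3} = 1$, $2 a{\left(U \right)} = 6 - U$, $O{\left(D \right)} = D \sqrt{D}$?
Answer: $\frac{1909}{4} - 66 i \sqrt{3} \approx 477.25 - 114.32 i$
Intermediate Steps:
$O{\left(D \right)} = D^{\frac{3}{2}}$
$k{\left(l,Q \right)} = - \frac{Q}{4}$ ($k{\left(l,Q \right)} = 0 \cdot 1 + Q \left(- \frac{1}{4}\right) = 0 - \frac{Q}{4} = - \frac{Q}{4}$)
$a{\left(U \right)} = 3 - \frac{U}{2}$ ($a{\left(U \right)} = \frac{6 - U}{2} = 3 - \frac{U}{2}$)
$p{\left(o,J \right)} = -3$ ($p{\left(o,J \right)} = \left(-3\right) 1 = -3$)
$F{\left(n,q \right)} = 3 - n - \frac{q^{\frac{3}{2}}}{2}$ ($F{\left(n,q \right)} = \left(3 - \frac{q^{\frac{3}{2}}}{2}\right) - n = 3 - n - \frac{q^{\frac{3}{2}}}{2}$)
$\left(F{\left(p{\left(5,k{\left(1,0 \right)} \right)},-3 \right)} - 28\right)^{2} = \left(\left(3 - -3 - \frac{\left(-3\right)^{\frac{3}{2}}}{2}\right) - 28\right)^{2} = \left(\left(3 + 3 - \frac{\left(-3\right) i \sqrt{3}}{2}\right) - 28\right)^{2} = \left(\left(3 + 3 + \frac{3 i \sqrt{3}}{2}\right) - 28\right)^{2} = \left(\left(6 + \frac{3 i \sqrt{3}}{2}\right) - 28\right)^{2} = \left(-22 + \frac{3 i \sqrt{3}}{2}\right)^{2}$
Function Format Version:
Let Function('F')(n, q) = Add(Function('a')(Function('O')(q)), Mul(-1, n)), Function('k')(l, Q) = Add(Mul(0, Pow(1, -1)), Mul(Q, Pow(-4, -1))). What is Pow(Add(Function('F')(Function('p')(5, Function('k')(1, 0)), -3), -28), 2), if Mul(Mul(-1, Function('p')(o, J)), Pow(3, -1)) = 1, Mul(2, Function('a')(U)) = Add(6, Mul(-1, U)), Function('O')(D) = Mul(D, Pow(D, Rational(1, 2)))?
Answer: Add(Rational(1909, 4), Mul(-66, I, Pow(3, Rational(1, 2)))) ≈ Add(477.25, Mul(-114.32, I))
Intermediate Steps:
Function('O')(D) = Pow(D, Rational(3, 2))
Function('k')(l, Q) = Mul(Rational(-1, 4), Q) (Function('k')(l, Q) = Add(Mul(0, 1), Mul(Q, Rational(-1, 4))) = Add(0, Mul(Rational(-1, 4), Q)) = Mul(Rational(-1, 4), Q))
Function('a')(U) = Add(3, Mul(Rational(-1, 2), U)) (Function('a')(U) = Mul(Rational(1, 2), Add(6, Mul(-1, U))) = Add(3, Mul(Rational(-1, 2), U)))
Function('p')(o, J) = -3 (Function('p')(o, J) = Mul(-3, 1) = -3)
Function('F')(n, q) = Add(3, Mul(-1, n), Mul(Rational(-1, 2), Pow(q, Rational(3, 2)))) (Function('F')(n, q) = Add(Add(3, Mul(Rational(-1, 2), Pow(q, Rational(3, 2)))), Mul(-1, n)) = Add(3, Mul(-1, n), Mul(Rational(-1, 2), Pow(q, Rational(3, 2)))))
Pow(Add(Function('F')(Function('p')(5, Function('k')(1, 0)), -3), -28), 2) = Pow(Add(Add(3, Mul(-1, -3), Mul(Rational(-1, 2), Pow(-3, Rational(3, 2)))), -28), 2) = Pow(Add(Add(3, 3, Mul(Rational(-1, 2), Mul(-3, I, Pow(3, Rational(1, 2))))), -28), 2) = Pow(Add(Add(3, 3, Mul(Rational(3, 2), I, Pow(3, Rational(1, 2)))), -28), 2) = Pow(Add(Add(6, Mul(Rational(3, 2), I, Pow(3, Rational(1, 2)))), -28), 2) = Pow(Add(-22, Mul(Rational(3, 2), I, Pow(3, Rational(1, 2)))), 2)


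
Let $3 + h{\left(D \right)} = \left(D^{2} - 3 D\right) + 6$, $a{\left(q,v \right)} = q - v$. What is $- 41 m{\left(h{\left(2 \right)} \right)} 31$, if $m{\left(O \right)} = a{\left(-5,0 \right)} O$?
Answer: $6355$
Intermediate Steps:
$h{\left(D \right)} = 3 + D^{2} - 3 D$ ($h{\left(D \right)} = -3 + \left(\left(D^{2} - 3 D\right) + 6\right) = -3 + \left(6 + D^{2} - 3 D\right) = 3 + D^{2} - 3 D$)
$m{\left(O \right)} = - 5 O$ ($m{\left(O \right)} = \left(-5 - 0\right) O = \left(-5 + 0\right) O = - 5 O$)
$- 41 m{\left(h{\left(2 \right)} \right)} 31 = - 41 \left(- 5 \left(3 + 2^{2} - 6\right)\right) 31 = - 41 \left(- 5 \left(3 + 4 - 6\right)\right) 31 = - 41 \left(\left(-5\right) 1\right) 31 = \left(-41\right) \left(-5\right) 31 = 205 \cdot 31 = 6355$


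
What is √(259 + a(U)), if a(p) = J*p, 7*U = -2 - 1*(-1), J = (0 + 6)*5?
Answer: √12481/7 ≈ 15.960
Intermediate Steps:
J = 30 (J = 6*5 = 30)
U = -⅐ (U = (-2 - 1*(-1))/7 = (-2 + 1)/7 = (⅐)*(-1) = -⅐ ≈ -0.14286)
a(p) = 30*p
√(259 + a(U)) = √(259 + 30*(-⅐)) = √(259 - 30/7) = √(1783/7) = √12481/7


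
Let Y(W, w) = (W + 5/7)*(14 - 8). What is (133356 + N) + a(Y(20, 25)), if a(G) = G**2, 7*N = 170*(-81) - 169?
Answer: 7193771/49 ≈ 1.4681e+5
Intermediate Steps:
N = -13939/7 (N = (170*(-81) - 169)/7 = (-13770 - 169)/7 = (1/7)*(-13939) = -13939/7 ≈ -1991.3)
Y(W, w) = 30/7 + 6*W (Y(W, w) = (W + 5*(1/7))*6 = (W + 5/7)*6 = (5/7 + W)*6 = 30/7 + 6*W)
(133356 + N) + a(Y(20, 25)) = (133356 - 13939/7) + (30/7 + 6*20)**2 = 919553/7 + (30/7 + 120)**2 = 919553/7 + (870/7)**2 = 919553/7 + 756900/49 = 7193771/49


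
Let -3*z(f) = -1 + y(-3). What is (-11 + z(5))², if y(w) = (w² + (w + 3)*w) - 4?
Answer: 1369/9 ≈ 152.11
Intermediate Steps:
y(w) = -4 + w² + w*(3 + w) (y(w) = (w² + (3 + w)*w) - 4 = (w² + w*(3 + w)) - 4 = -4 + w² + w*(3 + w))
z(f) = -4/3 (z(f) = -(-1 + (-4 + 2*(-3)² + 3*(-3)))/3 = -(-1 + (-4 + 2*9 - 9))/3 = -(-1 + (-4 + 18 - 9))/3 = -(-1 + 5)/3 = -⅓*4 = -4/3)
(-11 + z(5))² = (-11 - 4/3)² = (-37/3)² = 1369/9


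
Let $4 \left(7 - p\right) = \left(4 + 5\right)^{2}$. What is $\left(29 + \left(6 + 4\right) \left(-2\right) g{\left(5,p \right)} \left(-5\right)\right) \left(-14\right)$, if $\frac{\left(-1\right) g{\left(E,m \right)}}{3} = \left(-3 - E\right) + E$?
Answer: $-13006$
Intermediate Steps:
$p = - \frac{53}{4}$ ($p = 7 - \frac{\left(4 + 5\right)^{2}}{4} = 7 - \frac{9^{2}}{4} = 7 - \frac{81}{4} = - \frac{53}{4} \approx -13.25$)
$g{\left(E,m \right)} = 9$ ($g{\left(E,m \right)} = - 3 \left(\left(-3 - E\right) + E\right) = \left(-3\right) \left(-3\right) = 9$)
$\left(29 + \left(6 + 4\right) \left(-2\right) g{\left(5,p \right)} \left(-5\right)\right) \left(-14\right) = \left(29 + \left(6 + 4\right) \left(-2\right) 9 \left(-5\right)\right) \left(-14\right) = \left(29 + 10 \left(-2\right) 9 \left(-5\right)\right) \left(-14\right) = \left(29 + \left(-20\right) 9 \left(-5\right)\right) \left(-14\right) = \left(29 - -900\right) \left(-14\right) = \left(29 + 900\right) \left(-14\right) = 929 \left(-14\right) = -13006$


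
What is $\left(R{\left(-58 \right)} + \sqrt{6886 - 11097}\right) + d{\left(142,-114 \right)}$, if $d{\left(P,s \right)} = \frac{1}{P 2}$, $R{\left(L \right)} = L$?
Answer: $- \frac{16471}{284} + i \sqrt{4211} \approx -57.996 + 64.892 i$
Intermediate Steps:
$d{\left(P,s \right)} = \frac{1}{2 P}$
$\left(R{\left(-58 \right)} + \sqrt{6886 - 11097}\right) + d{\left(142,-114 \right)} = \left(-58 + \sqrt{6886 - 11097}\right) + \frac{1}{2 \cdot 142} = \left(-58 + \sqrt{-4211}\right) + \frac{1}{2} \cdot \frac{1}{142} = \left(-58 + i \sqrt{4211}\right) + \frac{1}{284} = - \frac{16471}{284} + i \sqrt{4211}$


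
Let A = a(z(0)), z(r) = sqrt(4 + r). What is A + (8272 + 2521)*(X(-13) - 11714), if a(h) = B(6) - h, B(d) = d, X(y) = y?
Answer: -126569507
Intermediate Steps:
a(h) = 6 - h
A = 4 (A = 6 - sqrt(4 + 0) = 6 - sqrt(4) = 6 - 1*2 = 6 - 2 = 4)
A + (8272 + 2521)*(X(-13) - 11714) = 4 + (8272 + 2521)*(-13 - 11714) = 4 + 10793*(-11727) = 4 - 126569511 = -126569507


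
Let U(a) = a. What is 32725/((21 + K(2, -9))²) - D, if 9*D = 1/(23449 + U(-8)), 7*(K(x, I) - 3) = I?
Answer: 37588226716/592611921 ≈ 63.428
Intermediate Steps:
K(x, I) = 3 + I/7
D = 1/210969 (D = 1/(9*(23449 - 8)) = (⅑)/23441 = (⅑)*(1/23441) = 1/210969 ≈ 4.7400e-6)
32725/((21 + K(2, -9))²) - D = 32725/((21 + (3 + (⅐)*(-9)))²) - 1*1/210969 = 32725/((21 + (3 - 9/7))²) - 1/210969 = 32725/((21 + 12/7)²) - 1/210969 = 32725/((159/7)²) - 1/210969 = 32725/(25281/49) - 1/210969 = 32725*(49/25281) - 1/210969 = 1603525/25281 - 1/210969 = 37588226716/592611921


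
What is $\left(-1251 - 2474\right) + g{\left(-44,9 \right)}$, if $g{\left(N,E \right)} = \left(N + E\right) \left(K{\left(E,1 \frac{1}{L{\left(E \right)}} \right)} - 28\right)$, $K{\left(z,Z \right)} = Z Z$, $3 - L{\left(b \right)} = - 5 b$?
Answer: $- \frac{6324515}{2304} \approx -2745.0$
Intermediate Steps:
$L{\left(b \right)} = 3 + 5 b$ ($L{\left(b \right)} = 3 - - 5 b = 3 + 5 b$)
$K{\left(z,Z \right)} = Z^{2}$
$g{\left(N,E \right)} = \left(-28 + \frac{1}{\left(3 + 5 E\right)^{2}}\right) \left(E + N\right)$ ($g{\left(N,E \right)} = \left(N + E\right) \left(\left(1 \frac{1}{3 + 5 E}\right)^{2} - 28\right) = \left(E + N\right) \left(\left(\frac{1}{3 + 5 E}\right)^{2} - 28\right) = \left(E + N\right) \left(\frac{1}{\left(3 + 5 E\right)^{2}} - 28\right) = \left(E + N\right) \left(-28 + \frac{1}{\left(3 + 5 E\right)^{2}}\right) = \left(-28 + \frac{1}{\left(3 + 5 E\right)^{2}}\right) \left(E + N\right)$)
$\left(-1251 - 2474\right) + g{\left(-44,9 \right)} = \left(-1251 - 2474\right) + \frac{9 - 44 - 28 \left(3 + 5 \cdot 9\right)^{2} \left(9 - 44\right)}{\left(3 + 5 \cdot 9\right)^{2}} = -3725 + \frac{9 - 44 - 28 \left(3 + 45\right)^{2} \left(-35\right)}{\left(3 + 45\right)^{2}} = -3725 + \frac{9 - 44 - 28 \cdot 48^{2} \left(-35\right)}{2304} = -3725 + \frac{9 - 44 - 64512 \left(-35\right)}{2304} = -3725 + \frac{9 - 44 + 2257920}{2304} = -3725 + \frac{1}{2304} \cdot 2257885 = -3725 + \frac{2257885}{2304} = - \frac{6324515}{2304}$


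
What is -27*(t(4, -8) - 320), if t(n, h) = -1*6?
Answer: 8802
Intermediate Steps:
t(n, h) = -6
-27*(t(4, -8) - 320) = -27*(-6 - 320) = -27*(-326) = 8802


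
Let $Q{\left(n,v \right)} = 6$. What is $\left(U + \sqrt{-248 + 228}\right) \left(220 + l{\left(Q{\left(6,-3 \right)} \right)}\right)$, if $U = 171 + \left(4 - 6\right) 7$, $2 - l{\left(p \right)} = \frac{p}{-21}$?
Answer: $\frac{244292}{7} + \frac{3112 i \sqrt{5}}{7} \approx 34899.0 + 994.09 i$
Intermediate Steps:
$l{\left(p \right)} = 2 + \frac{p}{21}$ ($l{\left(p \right)} = 2 - \frac{p}{-21} = 2 - p \left(- \frac{1}{21}\right) = 2 - - \frac{p}{21} = 2 + \frac{p}{21}$)
$U = 157$ ($U = 171 - 14 = 157$)
$\left(U + \sqrt{-248 + 228}\right) \left(220 + l{\left(Q{\left(6,-3 \right)} \right)}\right) = \left(157 + \sqrt{-248 + 228}\right) \left(220 + \left(2 + \frac{1}{21} \cdot 6\right)\right) = \left(157 + \sqrt{-20}\right) \left(220 + \left(2 + \frac{2}{7}\right)\right) = \left(157 + 2 i \sqrt{5}\right) \left(220 + \frac{16}{7}\right) = \left(157 + 2 i \sqrt{5}\right) \frac{1556}{7} = \frac{244292}{7} + \frac{3112 i \sqrt{5}}{7}$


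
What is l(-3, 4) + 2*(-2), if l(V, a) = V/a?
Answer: -19/4 ≈ -4.7500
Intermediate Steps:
l(-3, 4) + 2*(-2) = -3/4 + 2*(-2) = -3*1/4 - 4 = -3/4 - 4 = -19/4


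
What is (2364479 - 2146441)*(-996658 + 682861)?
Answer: -68419670286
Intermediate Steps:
(2364479 - 2146441)*(-996658 + 682861) = 218038*(-313797) = -68419670286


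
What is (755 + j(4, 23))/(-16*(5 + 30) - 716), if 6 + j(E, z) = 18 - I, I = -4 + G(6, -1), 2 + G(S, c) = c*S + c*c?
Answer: -389/638 ≈ -0.60972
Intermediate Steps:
G(S, c) = -2 + c² + S*c (G(S, c) = -2 + (c*S + c*c) = -2 + (S*c + c²) = -2 + (c² + S*c) = -2 + c² + S*c)
I = -11 (I = -4 + (-2 + (-1)² + 6*(-1)) = -4 + (-2 + 1 - 6) = -4 - 7 = -11)
j(E, z) = 23 (j(E, z) = -6 + (18 - 1*(-11)) = -6 + (18 + 11) = -6 + 29 = 23)
(755 + j(4, 23))/(-16*(5 + 30) - 716) = (755 + 23)/(-16*(5 + 30) - 716) = 778/(-16*35 - 716) = 778/(-560 - 716) = 778/(-1276) = 778*(-1/1276) = -389/638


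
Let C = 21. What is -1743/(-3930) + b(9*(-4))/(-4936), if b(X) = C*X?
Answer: 241136/404135 ≈ 0.59667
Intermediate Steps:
b(X) = 21*X
-1743/(-3930) + b(9*(-4))/(-4936) = -1743/(-3930) + (21*(9*(-4)))/(-4936) = -1743*(-1/3930) + (21*(-36))*(-1/4936) = 581/1310 - 756*(-1/4936) = 581/1310 + 189/1234 = 241136/404135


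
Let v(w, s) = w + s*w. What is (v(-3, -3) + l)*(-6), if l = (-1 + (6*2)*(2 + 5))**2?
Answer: -41370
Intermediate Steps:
l = 6889 (l = (-1 + 12*7)**2 = (-1 + 84)**2 = 83**2 = 6889)
(v(-3, -3) + l)*(-6) = (-3*(1 - 3) + 6889)*(-6) = (-3*(-2) + 6889)*(-6) = (6 + 6889)*(-6) = 6895*(-6) = -41370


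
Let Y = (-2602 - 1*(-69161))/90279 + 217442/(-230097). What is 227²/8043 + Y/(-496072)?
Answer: 1204080614005649269/187941154406698728 ≈ 6.4067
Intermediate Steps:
Y = -205496195/989187003 (Y = (-2602 + 69161)*(1/90279) + 217442*(-1/230097) = 66559*(1/90279) - 217442/230097 = 66559/90279 - 217442/230097 = -205496195/989187003 ≈ -0.20774)
227²/8043 + Y/(-496072) = 227²/8043 - 205496195/989187003/(-496072) = 51529*(1/8043) - 205496195/989187003*(-1/496072) = 51529/8043 + 205496195/490707974952216 = 1204080614005649269/187941154406698728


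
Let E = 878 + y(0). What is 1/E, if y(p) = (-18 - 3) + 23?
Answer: 1/880 ≈ 0.0011364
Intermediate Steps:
y(p) = 2 (y(p) = -21 + 23 = 2)
E = 880 (E = 878 + 2 = 880)
1/E = 1/880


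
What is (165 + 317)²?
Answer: 232324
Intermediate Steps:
(165 + 317)² = 482² = 232324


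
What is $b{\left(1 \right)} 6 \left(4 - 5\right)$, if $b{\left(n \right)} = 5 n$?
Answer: $-30$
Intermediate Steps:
$b{\left(1 \right)} 6 \left(4 - 5\right) = 5 \cdot 1 \cdot 6 \left(4 - 5\right) = 5 \cdot 6 \left(-1\right) = 30 \left(-1\right) = -30$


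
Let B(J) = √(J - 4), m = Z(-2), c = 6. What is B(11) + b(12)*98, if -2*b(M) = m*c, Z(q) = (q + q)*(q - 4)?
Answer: -7056 + √7 ≈ -7053.4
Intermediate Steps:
Z(q) = 2*q*(-4 + q) (Z(q) = (2*q)*(-4 + q) = 2*q*(-4 + q))
m = 24 (m = 2*(-2)*(-4 - 2) = 2*(-2)*(-6) = 24)
b(M) = -72 (b(M) = -12*6 = -½*144 = -72)
B(J) = √(-4 + J)
B(11) + b(12)*98 = √(-4 + 11) - 72*98 = √7 - 7056 = -7056 + √7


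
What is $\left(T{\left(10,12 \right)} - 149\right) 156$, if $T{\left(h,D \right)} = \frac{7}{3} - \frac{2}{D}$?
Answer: $-22906$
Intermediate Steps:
$T{\left(h,D \right)} = \frac{7}{3} - \frac{2}{D}$ ($T{\left(h,D \right)} = 7 \cdot \frac{1}{3} - \frac{2}{D} = \frac{7}{3} - \frac{2}{D}$)
$\left(T{\left(10,12 \right)} - 149\right) 156 = \left(\left(\frac{7}{3} - \frac{2}{12}\right) - 149\right) 156 = \left(\left(\frac{7}{3} - \frac{1}{6}\right) - 149\right) 156 = \left(\frac{13}{6} - 149\right) 156 = \left(- \frac{881}{6}\right) 156 = -22906$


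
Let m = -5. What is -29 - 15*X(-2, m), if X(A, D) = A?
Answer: 1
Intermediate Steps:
-29 - 15*X(-2, m) = -29 - 15*(-2) = -29 + 30 = 1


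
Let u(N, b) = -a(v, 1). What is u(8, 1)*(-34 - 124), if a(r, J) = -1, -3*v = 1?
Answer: -158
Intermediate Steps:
v = -⅓ (v = -⅓*1 = -⅓ ≈ -0.33333)
u(N, b) = 1 (u(N, b) = -1*(-1) = 1)
u(8, 1)*(-34 - 124) = 1*(-34 - 124) = 1*(-158) = -158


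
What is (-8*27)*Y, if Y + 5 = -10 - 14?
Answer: 6264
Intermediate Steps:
Y = -29 (Y = -5 + (-10 - 14) = -5 - 24 = -29)
(-8*27)*Y = -8*27*(-29) = -216*(-29) = 6264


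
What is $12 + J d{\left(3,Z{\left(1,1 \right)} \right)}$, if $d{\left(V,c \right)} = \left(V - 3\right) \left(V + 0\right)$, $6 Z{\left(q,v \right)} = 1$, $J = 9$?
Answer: $12$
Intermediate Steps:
$Z{\left(q,v \right)} = \frac{1}{6}$ ($Z{\left(q,v \right)} = \frac{1}{6} \cdot 1 = \frac{1}{6}$)
$d{\left(V,c \right)} = V \left(-3 + V\right)$ ($d{\left(V,c \right)} = \left(-3 + V\right) V = V \left(-3 + V\right)$)
$12 + J d{\left(3,Z{\left(1,1 \right)} \right)} = 12 + 9 \cdot 3 \left(-3 + 3\right) = 12 + 9 \cdot 3 \cdot 0 = 12 + 9 \cdot 0 = 12 + 0 = 12$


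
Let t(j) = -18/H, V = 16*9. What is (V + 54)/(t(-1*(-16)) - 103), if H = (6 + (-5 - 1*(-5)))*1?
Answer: -99/53 ≈ -1.8679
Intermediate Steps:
H = 6 (H = (6 + (-5 + 5))*1 = (6 + 0)*1 = 6*1 = 6)
V = 144
t(j) = -3 (t(j) = -18/6 = -18*⅙ = -3)
(V + 54)/(t(-1*(-16)) - 103) = (144 + 54)/(-3 - 103) = 198/(-106) = 198*(-1/106) = -99/53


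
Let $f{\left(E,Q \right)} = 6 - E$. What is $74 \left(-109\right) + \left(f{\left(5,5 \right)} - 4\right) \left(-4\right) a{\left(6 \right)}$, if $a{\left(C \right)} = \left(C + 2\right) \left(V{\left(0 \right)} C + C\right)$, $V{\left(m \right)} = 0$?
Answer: $-7490$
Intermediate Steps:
$a{\left(C \right)} = C \left(2 + C\right)$ ($a{\left(C \right)} = \left(C + 2\right) \left(0 C + C\right) = \left(2 + C\right) \left(0 + C\right) = \left(2 + C\right) C = C \left(2 + C\right)$)
$74 \left(-109\right) + \left(f{\left(5,5 \right)} - 4\right) \left(-4\right) a{\left(6 \right)} = 74 \left(-109\right) + \left(\left(6 - 5\right) - 4\right) \left(-4\right) 6 \left(2 + 6\right) = -8066 + \left(\left(6 - 5\right) - 4\right) \left(-4\right) 6 \cdot 8 = -8066 + \left(1 - 4\right) \left(-4\right) 48 = -8066 + \left(-3\right) \left(-4\right) 48 = -8066 + 12 \cdot 48 = -8066 + 576 = -7490$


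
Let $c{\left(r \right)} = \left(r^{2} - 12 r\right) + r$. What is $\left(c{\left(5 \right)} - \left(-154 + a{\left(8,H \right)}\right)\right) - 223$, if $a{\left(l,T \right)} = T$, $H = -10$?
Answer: $-89$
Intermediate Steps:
$c{\left(r \right)} = r^{2} - 11 r$
$\left(c{\left(5 \right)} - \left(-154 + a{\left(8,H \right)}\right)\right) - 223 = \left(5 \left(-11 + 5\right) + \left(154 - -10\right)\right) - 223 = \left(5 \left(-6\right) + \left(154 + 10\right)\right) - 223 = \left(-30 + 164\right) - 223 = 134 - 223 = -89$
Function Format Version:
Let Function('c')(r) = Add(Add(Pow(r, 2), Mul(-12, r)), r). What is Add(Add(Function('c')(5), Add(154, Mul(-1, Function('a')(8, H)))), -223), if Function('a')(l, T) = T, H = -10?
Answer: -89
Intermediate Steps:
Function('c')(r) = Add(Pow(r, 2), Mul(-11, r))
Add(Add(Function('c')(5), Add(154, Mul(-1, Function('a')(8, H)))), -223) = Add(Add(Mul(5, Add(-11, 5)), Add(154, Mul(-1, -10))), -223) = Add(Add(Mul(5, -6), Add(154, 10)), -223) = Add(Add(-30, 164), -223) = Add(134, -223) = -89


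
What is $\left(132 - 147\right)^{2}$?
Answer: $225$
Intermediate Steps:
$\left(132 - 147\right)^{2} = \left(-15\right)^{2} = 225$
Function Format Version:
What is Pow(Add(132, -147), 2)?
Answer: 225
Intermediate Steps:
Pow(Add(132, -147), 2) = Pow(-15, 2) = 225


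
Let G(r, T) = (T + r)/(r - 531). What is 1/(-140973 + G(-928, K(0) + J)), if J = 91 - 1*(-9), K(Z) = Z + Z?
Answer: -1459/205678779 ≈ -7.0936e-6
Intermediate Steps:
K(Z) = 2*Z
J = 100 (J = 91 + 9 = 100)
G(r, T) = (T + r)/(-531 + r)
1/(-140973 + G(-928, K(0) + J)) = 1/(-140973 + ((2*0 + 100) - 928)/(-531 - 928)) = 1/(-140973 + ((0 + 100) - 928)/(-1459)) = 1/(-140973 - (100 - 928)/1459) = 1/(-140973 - 1/1459*(-828)) = 1/(-140973 + 828/1459) = 1/(-205678779/1459) = -1459/205678779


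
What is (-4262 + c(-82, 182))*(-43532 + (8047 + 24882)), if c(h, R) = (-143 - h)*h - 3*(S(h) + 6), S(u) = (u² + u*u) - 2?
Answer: 420048448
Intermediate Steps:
S(u) = -2 + 2*u² (S(u) = (u² + u²) - 2 = 2*u² - 2 = -2 + 2*u²)
c(h, R) = -12 - 6*h² + h*(-143 - h) (c(h, R) = (-143 - h)*h - 3*((-2 + 2*h²) + 6) = h*(-143 - h) - 3*(4 + 2*h²) = h*(-143 - h) + (-12 - 6*h²) = -12 - 6*h² + h*(-143 - h))
(-4262 + c(-82, 182))*(-43532 + (8047 + 24882)) = (-4262 + (-12 - 143*(-82) - 7*(-82)²))*(-43532 + (8047 + 24882)) = (-4262 + (-12 + 11726 - 7*6724))*(-43532 + 32929) = (-4262 + (-12 + 11726 - 47068))*(-10603) = (-4262 - 35354)*(-10603) = -39616*(-10603) = 420048448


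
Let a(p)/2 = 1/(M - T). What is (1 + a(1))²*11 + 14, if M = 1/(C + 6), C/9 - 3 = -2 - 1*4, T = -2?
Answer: 99313/1681 ≈ 59.080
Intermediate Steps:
C = -27 (C = 27 + 9*(-2 - 1*4) = 27 + 9*(-2 - 4) = 27 + 9*(-6) = 27 - 54 = -27)
M = -1/21 (M = 1/(-27 + 6) = 1/(-21) = -1/21 ≈ -0.047619)
a(p) = 42/41 (a(p) = 2/(-1/21 - 1*(-2)) = 2/(-1/21 + 2) = 2/(41/21) = 2*(21/41) = 42/41)
(1 + a(1))²*11 + 14 = (1 + 42/41)²*11 + 14 = (83/41)²*11 + 14 = (6889/1681)*11 + 14 = 75779/1681 + 14 = 99313/1681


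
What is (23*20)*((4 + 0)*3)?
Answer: 5520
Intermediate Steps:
(23*20)*((4 + 0)*3) = 460*(4*3) = 460*12 = 5520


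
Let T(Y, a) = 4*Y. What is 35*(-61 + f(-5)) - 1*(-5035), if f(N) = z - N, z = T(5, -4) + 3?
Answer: 3880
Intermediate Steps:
z = 23 (z = 4*5 + 3 = 20 + 3 = 23)
f(N) = 23 - N
35*(-61 + f(-5)) - 1*(-5035) = 35*(-61 + (23 - 1*(-5))) - 1*(-5035) = 35*(-61 + (23 + 5)) + 5035 = 35*(-61 + 28) + 5035 = 35*(-33) + 5035 = -1155 + 5035 = 3880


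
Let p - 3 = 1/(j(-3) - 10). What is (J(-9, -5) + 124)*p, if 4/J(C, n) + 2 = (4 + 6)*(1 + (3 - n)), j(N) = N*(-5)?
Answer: 21832/55 ≈ 396.95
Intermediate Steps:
j(N) = -5*N
p = 16/5 (p = 3 + 1/(-5*(-3) - 10) = 3 + 1/(15 - 10) = 3 + 1/5 = 3 + ⅕ = 16/5 ≈ 3.2000)
J(C, n) = 4/(38 - 10*n) (J(C, n) = 4/(-2 + (4 + 6)*(1 + (3 - n))) = 4/(-2 + 10*(4 - n)) = 4/(-2 + (40 - 10*n)) = 4/(38 - 10*n))
(J(-9, -5) + 124)*p = (-2/(-19 + 5*(-5)) + 124)*(16/5) = (-2/(-19 - 25) + 124)*(16/5) = (-2/(-44) + 124)*(16/5) = (-2*(-1/44) + 124)*(16/5) = (1/22 + 124)*(16/5) = (2729/22)*(16/5) = 21832/55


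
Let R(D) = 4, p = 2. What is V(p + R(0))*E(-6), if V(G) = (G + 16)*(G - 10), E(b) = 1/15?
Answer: -88/15 ≈ -5.8667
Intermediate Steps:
E(b) = 1/15
V(G) = (-10 + G)*(16 + G) (V(G) = (16 + G)*(-10 + G) = (-10 + G)*(16 + G))
V(p + R(0))*E(-6) = (-160 + (2 + 4)² + 6*(2 + 4))*(1/15) = (-160 + 6² + 6*6)*(1/15) = (-160 + 36 + 36)*(1/15) = -88*1/15 = -88/15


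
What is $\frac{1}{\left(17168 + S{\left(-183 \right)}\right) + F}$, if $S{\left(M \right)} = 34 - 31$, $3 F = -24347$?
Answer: $\frac{3}{27166} \approx 0.00011043$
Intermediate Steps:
$F = - \frac{24347}{3}$ ($F = \frac{1}{3} \left(-24347\right) = - \frac{24347}{3} \approx -8115.7$)
$S{\left(M \right)} = 3$
$\frac{1}{\left(17168 + S{\left(-183 \right)}\right) + F} = \frac{1}{\left(17168 + 3\right) - \frac{24347}{3}} = \frac{1}{17171 - \frac{24347}{3}} = \frac{1}{\frac{27166}{3}} = \frac{3}{27166}$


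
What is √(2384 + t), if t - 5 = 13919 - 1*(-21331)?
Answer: √37639 ≈ 194.01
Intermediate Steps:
t = 35255 (t = 5 + (13919 - 1*(-21331)) = 5 + (13919 + 21331) = 5 + 35250 = 35255)
√(2384 + t) = √(2384 + 35255) = √37639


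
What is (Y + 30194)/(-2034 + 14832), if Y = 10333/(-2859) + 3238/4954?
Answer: 106902591011/45316073457 ≈ 2.3590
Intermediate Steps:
Y = -20966120/7081743 (Y = 10333*(-1/2859) + 3238*(1/4954) = -10333/2859 + 1619/2477 = -20966120/7081743 ≈ -2.9606)
(Y + 30194)/(-2034 + 14832) = (-20966120/7081743 + 30194)/(-2034 + 14832) = (213805182022/7081743)/12798 = (213805182022/7081743)*(1/12798) = 106902591011/45316073457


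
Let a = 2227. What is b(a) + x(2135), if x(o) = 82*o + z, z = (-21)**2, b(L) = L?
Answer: 177738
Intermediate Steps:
z = 441
x(o) = 441 + 82*o (x(o) = 82*o + 441 = 441 + 82*o)
b(a) + x(2135) = 2227 + (441 + 82*2135) = 2227 + (441 + 175070) = 2227 + 175511 = 177738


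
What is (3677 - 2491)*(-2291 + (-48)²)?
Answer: 15418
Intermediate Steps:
(3677 - 2491)*(-2291 + (-48)²) = 1186*(-2291 + 2304) = 1186*13 = 15418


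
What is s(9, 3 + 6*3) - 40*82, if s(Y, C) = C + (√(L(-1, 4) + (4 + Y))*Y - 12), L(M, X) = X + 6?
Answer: -3271 + 9*√23 ≈ -3227.8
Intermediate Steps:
L(M, X) = 6 + X
s(Y, C) = -12 + C + Y*√(14 + Y) (s(Y, C) = C + (√((6 + 4) + (4 + Y))*Y - 12) = C + (√(10 + (4 + Y))*Y - 12) = C + (√(14 + Y)*Y - 12) = C + (Y*√(14 + Y) - 12) = C + (-12 + Y*√(14 + Y)) = -12 + C + Y*√(14 + Y))
s(9, 3 + 6*3) - 40*82 = (-12 + (3 + 6*3) + 9*√(14 + 9)) - 40*82 = (-12 + (3 + 18) + 9*√23) - 3280 = (-12 + 21 + 9*√23) - 3280 = (9 + 9*√23) - 3280 = -3271 + 9*√23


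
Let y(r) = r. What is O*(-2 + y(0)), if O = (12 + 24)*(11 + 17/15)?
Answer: -4368/5 ≈ -873.60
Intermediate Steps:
O = 2184/5 (O = 36*(11 + 17*(1/15)) = 36*(11 + 17/15) = 36*(182/15) = 2184/5 ≈ 436.80)
O*(-2 + y(0)) = 2184*(-2 + 0)/5 = (2184/5)*(-2) = -4368/5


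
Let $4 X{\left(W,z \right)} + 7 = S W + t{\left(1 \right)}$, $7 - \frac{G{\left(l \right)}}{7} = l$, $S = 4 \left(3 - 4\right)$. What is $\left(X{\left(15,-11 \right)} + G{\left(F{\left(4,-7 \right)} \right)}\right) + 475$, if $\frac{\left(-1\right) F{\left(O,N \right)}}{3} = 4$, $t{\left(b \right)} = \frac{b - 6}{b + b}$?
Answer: $\frac{4725}{8} \approx 590.63$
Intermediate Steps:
$t{\left(b \right)} = \frac{-6 + b}{2 b}$
$F{\left(O,N \right)} = -12$ ($F{\left(O,N \right)} = \left(-3\right) 4 = -12$)
$S = -4$ ($S = 4 \left(-1\right) = -4$)
$G{\left(l \right)} = 49 - 7 l$
$X{\left(W,z \right)} = - \frac{19}{8} - W$ ($X{\left(W,z \right)} = - \frac{7}{4} + \frac{- 4 W + \frac{-6 + 1}{2 \cdot 1}}{4} = - \frac{7}{4} + \frac{- 4 W + \frac{1}{2} \cdot 1 \left(-5\right)}{4} = - \frac{7}{4} + \frac{- 4 W - \frac{5}{2}}{4} = - \frac{7}{4} + \frac{- \frac{5}{2} - 4 W}{4} = - \frac{7}{4} - \left(\frac{5}{8} + W\right) = - \frac{19}{8} - W$)
$\left(X{\left(15,-11 \right)} + G{\left(F{\left(4,-7 \right)} \right)}\right) + 475 = \left(\left(- \frac{19}{8} - 15\right) + \left(49 - -84\right)\right) + 475 = \left(\left(- \frac{19}{8} - 15\right) + \left(49 + 84\right)\right) + 475 = \left(- \frac{139}{8} + 133\right) + 475 = \frac{925}{8} + 475 = \frac{4725}{8}$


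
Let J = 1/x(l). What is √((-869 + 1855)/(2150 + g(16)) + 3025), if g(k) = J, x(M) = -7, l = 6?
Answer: 3*√76131431247/15049 ≈ 55.004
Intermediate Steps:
J = -⅐ (J = 1/(-7) = -⅐ ≈ -0.14286)
g(k) = -⅐
√((-869 + 1855)/(2150 + g(16)) + 3025) = √((-869 + 1855)/(2150 - ⅐) + 3025) = √(986/(15049/7) + 3025) = √(986*(7/15049) + 3025) = √(6902/15049 + 3025) = √(45530127/15049) = 3*√76131431247/15049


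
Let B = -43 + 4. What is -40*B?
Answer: 1560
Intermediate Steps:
B = -39
-40*B = -40*(-39) = 1560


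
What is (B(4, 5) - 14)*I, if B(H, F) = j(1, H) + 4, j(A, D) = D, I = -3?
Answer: 18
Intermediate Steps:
B(H, F) = 4 + H (B(H, F) = H + 4 = 4 + H)
(B(4, 5) - 14)*I = ((4 + 4) - 14)*(-3) = (8 - 14)*(-3) = -6*(-3) = 18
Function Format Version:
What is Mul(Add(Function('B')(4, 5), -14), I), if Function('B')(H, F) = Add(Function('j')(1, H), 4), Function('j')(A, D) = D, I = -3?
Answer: 18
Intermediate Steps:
Function('B')(H, F) = Add(4, H) (Function('B')(H, F) = Add(H, 4) = Add(4, H))
Mul(Add(Function('B')(4, 5), -14), I) = Mul(Add(Add(4, 4), -14), -3) = Mul(Add(8, -14), -3) = Mul(-6, -3) = 18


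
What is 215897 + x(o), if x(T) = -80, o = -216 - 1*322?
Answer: 215817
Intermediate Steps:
o = -538 (o = -216 - 322 = -538)
215897 + x(o) = 215897 - 80 = 215817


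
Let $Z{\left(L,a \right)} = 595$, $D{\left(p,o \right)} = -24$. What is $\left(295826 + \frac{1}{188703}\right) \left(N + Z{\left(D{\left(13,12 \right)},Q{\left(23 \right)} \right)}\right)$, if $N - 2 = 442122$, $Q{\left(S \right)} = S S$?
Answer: $\frac{915333890574563}{6989} \approx 1.3097 \cdot 10^{11}$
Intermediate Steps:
$Q{\left(S \right)} = S^{2}$
$N = 442124$ ($N = 2 + 442122 = 442124$)
$\left(295826 + \frac{1}{188703}\right) \left(N + Z{\left(D{\left(13,12 \right)},Q{\left(23 \right)} \right)}\right) = \left(295826 + \frac{1}{188703}\right) \left(442124 + 595\right) = \left(295826 + \frac{1}{188703}\right) 442719 = \frac{55823253679}{188703} \cdot 442719 = \frac{915333890574563}{6989}$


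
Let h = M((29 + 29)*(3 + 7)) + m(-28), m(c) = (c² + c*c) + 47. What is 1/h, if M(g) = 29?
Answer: 1/1644 ≈ 0.00060827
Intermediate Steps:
m(c) = 47 + 2*c² (m(c) = (c² + c²) + 47 = 2*c² + 47 = 47 + 2*c²)
h = 1644 (h = 29 + (47 + 2*(-28)²) = 29 + (47 + 2*784) = 29 + (47 + 1568) = 29 + 1615 = 1644)
1/h = 1/1644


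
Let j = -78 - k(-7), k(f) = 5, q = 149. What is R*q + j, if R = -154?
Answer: -23029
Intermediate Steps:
j = -83 (j = -78 - 1*5 = -78 - 5 = -83)
R*q + j = -154*149 - 83 = -22946 - 83 = -23029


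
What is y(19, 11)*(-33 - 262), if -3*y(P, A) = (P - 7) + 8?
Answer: 5900/3 ≈ 1966.7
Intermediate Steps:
y(P, A) = -1/3 - P/3 (y(P, A) = -((P - 7) + 8)/3 = -((-7 + P) + 8)/3 = -(1 + P)/3 = -1/3 - P/3)
y(19, 11)*(-33 - 262) = (-1/3 - 1/3*19)*(-33 - 262) = (-1/3 - 19/3)*(-295) = -20/3*(-295) = 5900/3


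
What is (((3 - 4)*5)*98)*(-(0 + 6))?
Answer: 2940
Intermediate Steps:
(((3 - 4)*5)*98)*(-(0 + 6)) = (-1*5*98)*(-1*6) = -5*98*(-6) = -490*(-6) = 2940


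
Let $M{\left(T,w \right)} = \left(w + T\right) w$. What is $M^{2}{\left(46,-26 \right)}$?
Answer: $270400$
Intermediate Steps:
$M{\left(T,w \right)} = w \left(T + w\right)$ ($M{\left(T,w \right)} = \left(T + w\right) w = w \left(T + w\right)$)
$M^{2}{\left(46,-26 \right)} = \left(- 26 \left(46 - 26\right)\right)^{2} = \left(\left(-26\right) 20\right)^{2} = \left(-520\right)^{2} = 270400$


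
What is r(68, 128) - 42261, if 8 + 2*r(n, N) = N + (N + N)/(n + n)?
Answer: -717401/17 ≈ -42200.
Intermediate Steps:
r(n, N) = -4 + N/2 + N/(2*n) (r(n, N) = -4 + (N + (N + N)/(n + n))/2 = -4 + (N + (2*N)/((2*n)))/2 = -4 + (N + (2*N)*(1/(2*n)))/2 = -4 + (N + N/n)/2 = -4 + (N/2 + N/(2*n)) = -4 + N/2 + N/(2*n))
r(68, 128) - 42261 = (½)*(128 + 68*(-8 + 128))/68 - 42261 = (½)*(1/68)*(128 + 68*120) - 42261 = (½)*(1/68)*(128 + 8160) - 42261 = (½)*(1/68)*8288 - 42261 = 1036/17 - 42261 = -717401/17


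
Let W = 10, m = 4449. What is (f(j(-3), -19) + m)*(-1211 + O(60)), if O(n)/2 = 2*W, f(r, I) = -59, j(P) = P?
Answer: -5140690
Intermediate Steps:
O(n) = 40 (O(n) = 2*(2*10) = 2*20 = 40)
(f(j(-3), -19) + m)*(-1211 + O(60)) = (-59 + 4449)*(-1211 + 40) = 4390*(-1171) = -5140690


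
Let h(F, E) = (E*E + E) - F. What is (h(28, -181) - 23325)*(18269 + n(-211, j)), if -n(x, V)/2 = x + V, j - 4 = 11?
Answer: 172185047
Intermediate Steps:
j = 15 (j = 4 + 11 = 15)
h(F, E) = E + E**2 - F (h(F, E) = (E**2 + E) - F = (E + E**2) - F = E + E**2 - F)
n(x, V) = -2*V - 2*x (n(x, V) = -2*(x + V) = -2*(V + x) = -2*V - 2*x)
(h(28, -181) - 23325)*(18269 + n(-211, j)) = ((-181 + (-181)**2 - 1*28) - 23325)*(18269 + (-2*15 - 2*(-211))) = ((-181 + 32761 - 28) - 23325)*(18269 + (-30 + 422)) = (32552 - 23325)*(18269 + 392) = 9227*18661 = 172185047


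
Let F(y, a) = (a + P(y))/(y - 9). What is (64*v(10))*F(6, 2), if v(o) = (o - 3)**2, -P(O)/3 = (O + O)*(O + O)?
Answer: 1348480/3 ≈ 4.4949e+5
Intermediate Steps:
P(O) = -12*O**2 (P(O) = -3*(O + O)*(O + O) = -3*2*O*2*O = -12*O**2)
v(o) = (-3 + o)**2
F(y, a) = (a - 12*y**2)/(-9 + y) (F(y, a) = (a - 12*y**2)/(y - 9) = (a - 12*y**2)/(-9 + y))
(64*v(10))*F(6, 2) = (64*(-3 + 10)**2)*((2 - 12*6**2)/(-9 + 6)) = (64*7**2)*((2 - 12*36)/(-3)) = (64*49)*(-(2 - 432)/3) = 3136*(-1/3*(-430)) = 3136*(430/3) = 1348480/3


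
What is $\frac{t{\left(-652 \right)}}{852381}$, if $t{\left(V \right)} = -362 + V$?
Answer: $- \frac{338}{284127} \approx -0.0011896$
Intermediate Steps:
$\frac{t{\left(-652 \right)}}{852381} = \frac{-362 - 652}{852381} = \left(-1014\right) \frac{1}{852381} = - \frac{338}{284127}$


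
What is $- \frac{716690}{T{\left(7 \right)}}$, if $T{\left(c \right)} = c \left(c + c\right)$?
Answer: $- \frac{358345}{49} \approx -7313.2$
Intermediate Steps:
$T{\left(c \right)} = 2 c^{2}$ ($T{\left(c \right)} = c 2 c = 2 c^{2}$)
$- \frac{716690}{T{\left(7 \right)}} = - \frac{716690}{2 \cdot 7^{2}} = - \frac{716690}{2 \cdot 49} = - \frac{716690}{98} = \left(-716690\right) \frac{1}{98} = - \frac{358345}{49}$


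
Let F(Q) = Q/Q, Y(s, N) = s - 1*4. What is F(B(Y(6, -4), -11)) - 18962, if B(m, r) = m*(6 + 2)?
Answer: -18961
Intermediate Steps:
Y(s, N) = -4 + s (Y(s, N) = s - 4 = -4 + s)
B(m, r) = 8*m (B(m, r) = m*8 = 8*m)
F(Q) = 1
F(B(Y(6, -4), -11)) - 18962 = 1 - 18962 = -18961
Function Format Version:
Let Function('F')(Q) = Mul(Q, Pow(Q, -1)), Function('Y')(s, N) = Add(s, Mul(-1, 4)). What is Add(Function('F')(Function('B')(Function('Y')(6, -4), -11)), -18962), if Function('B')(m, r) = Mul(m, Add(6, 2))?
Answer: -18961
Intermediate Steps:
Function('Y')(s, N) = Add(-4, s) (Function('Y')(s, N) = Add(s, -4) = Add(-4, s))
Function('B')(m, r) = Mul(8, m) (Function('B')(m, r) = Mul(m, 8) = Mul(8, m))
Function('F')(Q) = 1
Add(Function('F')(Function('B')(Function('Y')(6, -4), -11)), -18962) = Add(1, -18962) = -18961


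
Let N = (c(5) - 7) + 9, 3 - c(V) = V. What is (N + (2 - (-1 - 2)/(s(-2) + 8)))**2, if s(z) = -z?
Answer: 529/100 ≈ 5.2900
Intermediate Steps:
c(V) = 3 - V
N = 0 (N = ((3 - 1*5) - 7) + 9 = ((3 - 5) - 7) + 9 = (-2 - 7) + 9 = -9 + 9 = 0)
(N + (2 - (-1 - 2)/(s(-2) + 8)))**2 = (0 + (2 - (-1 - 2)/(-1*(-2) + 8)))**2 = (0 + (2 - (-3)/(2 + 8)))**2 = (0 + (2 - (-3)/10))**2 = (0 + (2 - 1*(-3/10)))**2 = (0 + (2 + 3/10))**2 = (0 + 23/10)**2 = (23/10)**2 = 529/100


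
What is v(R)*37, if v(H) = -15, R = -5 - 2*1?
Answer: -555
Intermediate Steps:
R = -7 (R = -5 - 2 = -7)
v(R)*37 = -15*37 = -555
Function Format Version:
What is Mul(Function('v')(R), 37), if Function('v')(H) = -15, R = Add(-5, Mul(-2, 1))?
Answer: -555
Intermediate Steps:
R = -7 (R = Add(-5, -2) = -7)
Mul(Function('v')(R), 37) = Mul(-15, 37) = -555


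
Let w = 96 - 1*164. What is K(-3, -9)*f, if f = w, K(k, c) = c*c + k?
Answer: -5304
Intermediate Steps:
K(k, c) = k + c² (K(k, c) = c² + k = k + c²)
w = -68 (w = 96 - 164 = -68)
f = -68
K(-3, -9)*f = (-3 + (-9)²)*(-68) = (-3 + 81)*(-68) = 78*(-68) = -5304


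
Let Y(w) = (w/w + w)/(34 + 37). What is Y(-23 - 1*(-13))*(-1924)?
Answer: 17316/71 ≈ 243.89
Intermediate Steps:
Y(w) = 1/71 + w/71 (Y(w) = (1 + w)/71 = (1 + w)*(1/71) = 1/71 + w/71)
Y(-23 - 1*(-13))*(-1924) = (1/71 + (-23 - 1*(-13))/71)*(-1924) = (1/71 + (-23 + 13)/71)*(-1924) = (1/71 + (1/71)*(-10))*(-1924) = (1/71 - 10/71)*(-1924) = -9/71*(-1924) = 17316/71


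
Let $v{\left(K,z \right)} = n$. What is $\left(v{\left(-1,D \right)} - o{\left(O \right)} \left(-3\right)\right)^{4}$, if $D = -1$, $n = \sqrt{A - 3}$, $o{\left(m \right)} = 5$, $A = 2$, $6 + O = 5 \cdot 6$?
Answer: $\left(15 + i\right)^{4} \approx 49276.0 + 13440.0 i$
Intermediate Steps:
$O = 24$ ($O = -6 + 5 \cdot 6 = -6 + 30 = 24$)
$n = i$ ($n = \sqrt{2 - 3} = \sqrt{-1} = i \approx 1.0 i$)
$v{\left(K,z \right)} = i$
$\left(v{\left(-1,D \right)} - o{\left(O \right)} \left(-3\right)\right)^{4} = \left(i - 5 \left(-3\right)\right)^{4} = \left(i - -15\right)^{4} = \left(i + 15\right)^{4} = \left(15 + i\right)^{4}$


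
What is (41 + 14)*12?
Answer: 660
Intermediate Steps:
(41 + 14)*12 = 55*12 = 660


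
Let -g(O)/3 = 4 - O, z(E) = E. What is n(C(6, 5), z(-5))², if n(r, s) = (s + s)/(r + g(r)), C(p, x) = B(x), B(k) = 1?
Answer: 25/16 ≈ 1.5625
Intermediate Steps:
g(O) = -12 + 3*O (g(O) = -3*(4 - O) = -12 + 3*O)
C(p, x) = 1
n(r, s) = 2*s/(-12 + 4*r) (n(r, s) = (s + s)/(r + (-12 + 3*r)) = (2*s)/(-12 + 4*r) = 2*s/(-12 + 4*r))
n(C(6, 5), z(-5))² = ((½)*(-5)/(-3 + 1))² = ((½)*(-5)/(-2))² = ((½)*(-5)*(-½))² = (5/4)² = 25/16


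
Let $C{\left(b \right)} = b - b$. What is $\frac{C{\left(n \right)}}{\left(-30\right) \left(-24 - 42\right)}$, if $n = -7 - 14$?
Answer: $0$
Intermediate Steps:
$n = -21$
$C{\left(b \right)} = 0$
$\frac{C{\left(n \right)}}{\left(-30\right) \left(-24 - 42\right)} = \frac{0}{\left(-30\right) \left(-24 - 42\right)} = \frac{0}{\left(-30\right) \left(-66\right)} = \frac{0}{1980} = 0 \cdot \frac{1}{1980} = 0$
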